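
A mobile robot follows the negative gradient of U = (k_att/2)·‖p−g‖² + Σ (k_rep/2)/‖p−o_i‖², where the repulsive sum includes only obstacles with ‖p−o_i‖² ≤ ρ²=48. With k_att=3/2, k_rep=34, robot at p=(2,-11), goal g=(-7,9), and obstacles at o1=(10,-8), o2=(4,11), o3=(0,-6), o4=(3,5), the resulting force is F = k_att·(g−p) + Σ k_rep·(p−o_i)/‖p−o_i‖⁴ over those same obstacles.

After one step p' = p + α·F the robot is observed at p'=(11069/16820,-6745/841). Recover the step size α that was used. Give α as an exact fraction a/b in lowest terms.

F_att = 3/2·(g−p) = 3/2·(-9,20) = (-13.5000,30.0000)
o1: d²=73 > ρ²=48 → inactive
o2: d²=488 > ρ²=48 → inactive
o3: d²=29 ≤ ρ²=48; F_rep = 34·(2,-5)/29² = (0.0809,-0.2021)
o4: d²=257 > ρ²=48 → inactive
F = F_att + ΣF_rep = (-13.4191,29.7979)
Δp = p'−p = (-1.3419,2.9798); α = Δx/Fx = (-22571/16820) / (-22571/1682) = 1/10
check: Δy/Fy = (2506/841) / (25060/841) = 1/10 ✓

α = 1/10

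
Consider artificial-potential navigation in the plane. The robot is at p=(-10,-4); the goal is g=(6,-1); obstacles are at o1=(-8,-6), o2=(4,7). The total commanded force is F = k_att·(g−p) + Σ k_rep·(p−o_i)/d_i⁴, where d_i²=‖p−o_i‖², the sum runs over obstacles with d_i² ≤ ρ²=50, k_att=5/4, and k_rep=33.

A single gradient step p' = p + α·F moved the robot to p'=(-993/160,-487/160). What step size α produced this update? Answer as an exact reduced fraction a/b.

α = 1/5

F_att = 5/4·(g−p) = 5/4·(16,3) = (20.0000,3.7500)
o1: d²=8 ≤ ρ²=50; F_rep = 33·(-2,2)/8² = (-1.0312,1.0312)
o2: d²=317 > ρ²=50 → inactive
F = F_att + ΣF_rep = (18.9688,4.7812)
Δp = p'−p = (3.7938,0.9563); α = Δx/Fx = (607/160) / (607/32) = 1/5
check: Δy/Fy = (153/160) / (153/32) = 1/5 ✓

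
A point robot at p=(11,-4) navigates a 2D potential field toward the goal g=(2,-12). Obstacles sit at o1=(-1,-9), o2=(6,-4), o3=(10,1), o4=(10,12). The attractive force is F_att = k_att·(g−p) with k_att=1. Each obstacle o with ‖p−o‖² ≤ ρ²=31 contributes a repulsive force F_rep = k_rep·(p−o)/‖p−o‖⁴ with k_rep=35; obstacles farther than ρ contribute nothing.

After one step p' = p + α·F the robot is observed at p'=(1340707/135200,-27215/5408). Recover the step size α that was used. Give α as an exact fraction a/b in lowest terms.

F_att = 1·(g−p) = 1·(-9,-8) = (-9.0000,-8.0000)
o1: d²=169 > ρ²=31 → inactive
o2: d²=25 ≤ ρ²=31; F_rep = 35·(5,0)/25² = (0.2800,0.0000)
o3: d²=26 ≤ ρ²=31; F_rep = 35·(1,-5)/26² = (0.0518,-0.2589)
o4: d²=257 > ρ²=31 → inactive
F = F_att + ΣF_rep = (-8.6682,-8.2589)
Δp = p'−p = (-1.0835,-1.0324); α = Δx/Fx = (-146493/135200) / (-146493/16900) = 1/8
check: Δy/Fy = (-5583/5408) / (-5583/676) = 1/8 ✓

α = 1/8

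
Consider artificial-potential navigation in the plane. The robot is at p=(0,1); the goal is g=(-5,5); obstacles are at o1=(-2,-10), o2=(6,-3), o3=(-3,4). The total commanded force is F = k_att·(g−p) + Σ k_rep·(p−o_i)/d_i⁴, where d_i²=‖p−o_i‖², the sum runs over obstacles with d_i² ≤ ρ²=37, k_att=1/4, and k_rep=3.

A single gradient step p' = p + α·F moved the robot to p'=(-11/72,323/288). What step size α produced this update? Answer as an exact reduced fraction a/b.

α = 1/8

F_att = 1/4·(g−p) = 1/4·(-5,4) = (-1.2500,1.0000)
o1: d²=125 > ρ²=37 → inactive
o2: d²=52 > ρ²=37 → inactive
o3: d²=18 ≤ ρ²=37; F_rep = 3·(3,-3)/18² = (0.0278,-0.0278)
F = F_att + ΣF_rep = (-1.2222,0.9722)
Δp = p'−p = (-0.1528,0.1215); α = Δx/Fx = (-11/72) / (-11/9) = 1/8
check: Δy/Fy = (35/288) / (35/36) = 1/8 ✓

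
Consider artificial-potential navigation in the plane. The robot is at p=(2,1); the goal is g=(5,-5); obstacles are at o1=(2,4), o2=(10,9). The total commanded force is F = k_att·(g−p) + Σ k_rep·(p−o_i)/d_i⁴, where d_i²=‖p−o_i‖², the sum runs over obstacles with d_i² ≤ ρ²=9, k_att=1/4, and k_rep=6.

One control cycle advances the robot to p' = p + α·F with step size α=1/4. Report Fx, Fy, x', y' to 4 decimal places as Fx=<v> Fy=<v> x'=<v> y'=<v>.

Fx=0.7500 Fy=-1.7222 x'=2.1875 y'=0.5694

F_att = 1/4·(g−p) = 1/4·(3,-6) = (0.7500,-1.5000)
o1: d²=9 ≤ ρ²=9; F_rep = 6·(0,-3)/9² = (0.0000,-0.2222)
o2: d²=128 > ρ²=9 → inactive
F = F_att + ΣF_rep = (0.7500,-1.7222)
p' = p + 1/4·F = (2.1875,0.5694)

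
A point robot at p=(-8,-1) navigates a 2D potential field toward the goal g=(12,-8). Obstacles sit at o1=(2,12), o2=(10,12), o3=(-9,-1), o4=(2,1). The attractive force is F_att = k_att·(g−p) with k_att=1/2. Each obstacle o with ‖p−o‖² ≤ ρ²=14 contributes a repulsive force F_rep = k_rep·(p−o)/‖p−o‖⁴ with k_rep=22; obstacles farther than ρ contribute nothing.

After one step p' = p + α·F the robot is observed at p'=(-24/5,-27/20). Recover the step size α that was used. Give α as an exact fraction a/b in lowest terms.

α = 1/10

F_att = 1/2·(g−p) = 1/2·(20,-7) = (10.0000,-3.5000)
o1: d²=269 > ρ²=14 → inactive
o2: d²=493 > ρ²=14 → inactive
o3: d²=1 ≤ ρ²=14; F_rep = 22·(1,0)/1² = (22.0000,0.0000)
o4: d²=104 > ρ²=14 → inactive
F = F_att + ΣF_rep = (32.0000,-3.5000)
Δp = p'−p = (3.2000,-0.3500); α = Δx/Fx = (16/5) / (32) = 1/10
check: Δy/Fy = (-7/20) / (-7/2) = 1/10 ✓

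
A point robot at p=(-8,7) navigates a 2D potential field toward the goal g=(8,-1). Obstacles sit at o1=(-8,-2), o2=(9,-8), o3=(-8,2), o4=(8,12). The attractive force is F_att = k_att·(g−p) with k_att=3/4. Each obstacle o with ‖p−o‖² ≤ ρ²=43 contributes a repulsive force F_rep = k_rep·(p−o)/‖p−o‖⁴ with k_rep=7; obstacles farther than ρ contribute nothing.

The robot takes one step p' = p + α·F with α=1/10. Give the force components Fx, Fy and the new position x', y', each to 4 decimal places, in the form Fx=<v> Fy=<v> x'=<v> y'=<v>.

F_att = 3/4·(g−p) = 3/4·(16,-8) = (12.0000,-6.0000)
o1: d²=81 > ρ²=43 → inactive
o2: d²=514 > ρ²=43 → inactive
o3: d²=25 ≤ ρ²=43; F_rep = 7·(0,5)/25² = (0.0000,0.0560)
o4: d²=281 > ρ²=43 → inactive
F = F_att + ΣF_rep = (12.0000,-5.9440)
p' = p + 1/10·F = (-6.8000,6.4056)

Fx=12.0000 Fy=-5.9440 x'=-6.8000 y'=6.4056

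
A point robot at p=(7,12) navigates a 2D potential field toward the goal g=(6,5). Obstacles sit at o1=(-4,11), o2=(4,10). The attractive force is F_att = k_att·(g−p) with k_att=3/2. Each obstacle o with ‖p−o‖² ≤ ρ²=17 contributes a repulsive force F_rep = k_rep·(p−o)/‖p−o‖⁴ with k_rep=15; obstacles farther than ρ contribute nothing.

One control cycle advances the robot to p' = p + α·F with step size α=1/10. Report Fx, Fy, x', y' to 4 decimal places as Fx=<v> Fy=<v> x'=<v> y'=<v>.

Fx=-1.2337 Fy=-10.3225 x'=6.8766 y'=10.9678

F_att = 3/2·(g−p) = 3/2·(-1,-7) = (-1.5000,-10.5000)
o1: d²=122 > ρ²=17 → inactive
o2: d²=13 ≤ ρ²=17; F_rep = 15·(3,2)/13² = (0.2663,0.1775)
F = F_att + ΣF_rep = (-1.2337,-10.3225)
p' = p + 1/10·F = (6.8766,10.9678)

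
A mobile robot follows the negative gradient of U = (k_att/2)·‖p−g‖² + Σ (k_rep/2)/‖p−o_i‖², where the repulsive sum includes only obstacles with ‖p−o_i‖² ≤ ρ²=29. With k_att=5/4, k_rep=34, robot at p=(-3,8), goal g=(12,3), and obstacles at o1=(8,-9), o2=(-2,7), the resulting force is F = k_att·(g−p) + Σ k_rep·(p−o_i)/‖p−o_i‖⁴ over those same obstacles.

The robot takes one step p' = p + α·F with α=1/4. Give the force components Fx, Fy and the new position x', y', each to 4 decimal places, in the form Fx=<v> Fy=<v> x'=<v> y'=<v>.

Fx=10.2500 Fy=2.2500 x'=-0.4375 y'=8.5625

F_att = 5/4·(g−p) = 5/4·(15,-5) = (18.7500,-6.2500)
o1: d²=410 > ρ²=29 → inactive
o2: d²=2 ≤ ρ²=29; F_rep = 34·(-1,1)/2² = (-8.5000,8.5000)
F = F_att + ΣF_rep = (10.2500,2.2500)
p' = p + 1/4·F = (-0.4375,8.5625)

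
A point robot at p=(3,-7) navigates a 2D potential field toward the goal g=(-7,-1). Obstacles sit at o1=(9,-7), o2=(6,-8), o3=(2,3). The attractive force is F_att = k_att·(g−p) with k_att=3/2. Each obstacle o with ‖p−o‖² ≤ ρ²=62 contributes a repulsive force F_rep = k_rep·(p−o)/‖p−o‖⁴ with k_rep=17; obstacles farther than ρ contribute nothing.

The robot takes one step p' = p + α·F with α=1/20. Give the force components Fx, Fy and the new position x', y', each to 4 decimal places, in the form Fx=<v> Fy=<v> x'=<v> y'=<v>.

Fx=-15.5887 Fy=9.1700 x'=2.2206 y'=-6.5415

F_att = 3/2·(g−p) = 3/2·(-10,6) = (-15.0000,9.0000)
o1: d²=36 ≤ ρ²=62; F_rep = 17·(-6,0)/36² = (-0.0787,0.0000)
o2: d²=10 ≤ ρ²=62; F_rep = 17·(-3,1)/10² = (-0.5100,0.1700)
o3: d²=101 > ρ²=62 → inactive
F = F_att + ΣF_rep = (-15.5887,9.1700)
p' = p + 1/20·F = (2.2206,-6.5415)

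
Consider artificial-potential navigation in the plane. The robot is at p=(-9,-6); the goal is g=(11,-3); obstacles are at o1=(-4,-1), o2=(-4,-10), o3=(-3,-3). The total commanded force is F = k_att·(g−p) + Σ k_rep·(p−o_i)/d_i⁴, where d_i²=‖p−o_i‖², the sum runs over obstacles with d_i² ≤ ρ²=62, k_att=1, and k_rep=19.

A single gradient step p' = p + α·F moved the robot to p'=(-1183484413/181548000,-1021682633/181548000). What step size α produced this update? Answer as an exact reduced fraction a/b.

F_att = 1·(g−p) = 1·(20,3) = (20.0000,3.0000)
o1: d²=50 ≤ ρ²=62; F_rep = 19·(-5,-5)/50² = (-0.0380,-0.0380)
o2: d²=41 ≤ ρ²=62; F_rep = 19·(-5,4)/41² = (-0.0565,0.0452)
o3: d²=45 ≤ ρ²=62; F_rep = 19·(-6,-3)/45² = (-0.0563,-0.0281)
F = F_att + ΣF_rep = (19.8492,2.9791)
Δp = p'−p = (2.4811,0.3724); α = Δx/Fx = (450447587/181548000) / (450447587/22693500) = 1/8
check: Δy/Fy = (67605367/181548000) / (67605367/22693500) = 1/8 ✓

α = 1/8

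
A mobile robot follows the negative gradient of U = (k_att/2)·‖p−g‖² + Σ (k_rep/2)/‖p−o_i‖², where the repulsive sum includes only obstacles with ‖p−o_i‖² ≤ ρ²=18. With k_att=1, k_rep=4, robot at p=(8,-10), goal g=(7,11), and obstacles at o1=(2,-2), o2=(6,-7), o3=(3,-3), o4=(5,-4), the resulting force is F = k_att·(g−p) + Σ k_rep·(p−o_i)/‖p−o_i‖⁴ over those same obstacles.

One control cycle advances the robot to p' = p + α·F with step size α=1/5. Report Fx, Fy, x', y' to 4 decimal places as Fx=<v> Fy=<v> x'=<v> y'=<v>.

Fx=-0.9527 Fy=20.9290 x'=7.8095 y'=-5.8142

F_att = 1·(g−p) = 1·(-1,21) = (-1.0000,21.0000)
o1: d²=100 > ρ²=18 → inactive
o2: d²=13 ≤ ρ²=18; F_rep = 4·(2,-3)/13² = (0.0473,-0.0710)
o3: d²=74 > ρ²=18 → inactive
o4: d²=45 > ρ²=18 → inactive
F = F_att + ΣF_rep = (-0.9527,20.9290)
p' = p + 1/5·F = (7.8095,-5.8142)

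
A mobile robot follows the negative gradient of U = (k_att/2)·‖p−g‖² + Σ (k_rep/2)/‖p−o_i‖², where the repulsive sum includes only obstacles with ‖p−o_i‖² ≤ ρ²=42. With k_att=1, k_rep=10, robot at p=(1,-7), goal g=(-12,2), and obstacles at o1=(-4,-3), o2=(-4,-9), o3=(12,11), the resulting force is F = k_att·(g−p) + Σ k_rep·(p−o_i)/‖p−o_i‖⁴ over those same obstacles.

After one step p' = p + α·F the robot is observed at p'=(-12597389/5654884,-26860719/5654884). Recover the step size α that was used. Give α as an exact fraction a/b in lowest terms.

F_att = 1·(g−p) = 1·(-13,9) = (-13.0000,9.0000)
o1: d²=41 ≤ ρ²=42; F_rep = 10·(5,-4)/41² = (0.0297,-0.0238)
o2: d²=29 ≤ ρ²=42; F_rep = 10·(5,2)/29² = (0.0595,0.0238)
o3: d²=445 > ρ²=42 → inactive
F = F_att + ΣF_rep = (-12.9108,9.0000)
Δp = p'−p = (-3.2277,2.2500); α = Δx/Fx = (-18252273/5654884) / (-18252273/1413721) = 1/4
check: Δy/Fy = (12723469/5654884) / (12723469/1413721) = 1/4 ✓

α = 1/4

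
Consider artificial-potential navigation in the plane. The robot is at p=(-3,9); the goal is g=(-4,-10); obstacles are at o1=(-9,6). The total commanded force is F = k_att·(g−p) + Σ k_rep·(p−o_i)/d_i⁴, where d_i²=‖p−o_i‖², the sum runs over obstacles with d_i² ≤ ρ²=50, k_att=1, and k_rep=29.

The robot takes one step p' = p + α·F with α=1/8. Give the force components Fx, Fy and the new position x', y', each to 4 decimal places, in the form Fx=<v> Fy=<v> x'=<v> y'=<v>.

F_att = 1·(g−p) = 1·(-1,-19) = (-1.0000,-19.0000)
o1: d²=45 ≤ ρ²=50; F_rep = 29·(6,3)/45² = (0.0859,0.0430)
F = F_att + ΣF_rep = (-0.9141,-18.9570)
p' = p + 1/8·F = (-3.1143,6.6304)

Fx=-0.9141 Fy=-18.9570 x'=-3.1143 y'=6.6304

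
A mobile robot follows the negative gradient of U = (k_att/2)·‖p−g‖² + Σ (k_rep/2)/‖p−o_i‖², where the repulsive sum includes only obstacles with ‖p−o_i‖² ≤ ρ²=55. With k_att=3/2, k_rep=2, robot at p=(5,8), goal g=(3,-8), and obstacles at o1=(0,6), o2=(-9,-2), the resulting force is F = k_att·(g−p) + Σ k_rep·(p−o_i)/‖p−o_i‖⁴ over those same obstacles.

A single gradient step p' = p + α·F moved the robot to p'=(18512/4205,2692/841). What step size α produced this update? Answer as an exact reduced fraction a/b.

F_att = 3/2·(g−p) = 3/2·(-2,-16) = (-3.0000,-24.0000)
o1: d²=29 ≤ ρ²=55; F_rep = 2·(5,2)/29² = (0.0119,0.0048)
o2: d²=296 > ρ²=55 → inactive
F = F_att + ΣF_rep = (-2.9881,-23.9952)
Δp = p'−p = (-0.5976,-4.7990); α = Δx/Fx = (-2513/4205) / (-2513/841) = 1/5
check: Δy/Fy = (-4036/841) / (-20180/841) = 1/5 ✓

α = 1/5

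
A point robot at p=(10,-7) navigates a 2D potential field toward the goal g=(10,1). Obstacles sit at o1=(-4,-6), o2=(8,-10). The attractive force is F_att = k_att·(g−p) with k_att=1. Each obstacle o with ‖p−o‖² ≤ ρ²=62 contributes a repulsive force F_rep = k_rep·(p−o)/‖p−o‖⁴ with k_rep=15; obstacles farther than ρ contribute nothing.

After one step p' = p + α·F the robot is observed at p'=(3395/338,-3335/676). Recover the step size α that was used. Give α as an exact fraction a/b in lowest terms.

α = 1/4

F_att = 1·(g−p) = 1·(0,8) = (0.0000,8.0000)
o1: d²=197 > ρ²=62 → inactive
o2: d²=13 ≤ ρ²=62; F_rep = 15·(2,3)/13² = (0.1775,0.2663)
F = F_att + ΣF_rep = (0.1775,8.2663)
Δp = p'−p = (0.0444,2.0666); α = Δx/Fx = (15/338) / (30/169) = 1/4
check: Δy/Fy = (1397/676) / (1397/169) = 1/4 ✓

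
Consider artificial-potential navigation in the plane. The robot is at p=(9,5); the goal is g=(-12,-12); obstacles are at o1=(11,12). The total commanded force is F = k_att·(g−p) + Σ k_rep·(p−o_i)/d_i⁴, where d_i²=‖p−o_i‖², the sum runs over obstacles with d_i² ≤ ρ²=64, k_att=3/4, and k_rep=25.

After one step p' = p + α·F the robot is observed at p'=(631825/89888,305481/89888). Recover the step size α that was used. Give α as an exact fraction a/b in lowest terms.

α = 1/8

F_att = 3/4·(g−p) = 3/4·(-21,-17) = (-15.7500,-12.7500)
o1: d²=53 ≤ ρ²=64; F_rep = 25·(-2,-7)/53² = (-0.0178,-0.0623)
F = F_att + ΣF_rep = (-15.7678,-12.8123)
Δp = p'−p = (-1.9710,-1.6015); α = Δx/Fx = (-177167/89888) / (-177167/11236) = 1/8
check: Δy/Fy = (-143959/89888) / (-143959/11236) = 1/8 ✓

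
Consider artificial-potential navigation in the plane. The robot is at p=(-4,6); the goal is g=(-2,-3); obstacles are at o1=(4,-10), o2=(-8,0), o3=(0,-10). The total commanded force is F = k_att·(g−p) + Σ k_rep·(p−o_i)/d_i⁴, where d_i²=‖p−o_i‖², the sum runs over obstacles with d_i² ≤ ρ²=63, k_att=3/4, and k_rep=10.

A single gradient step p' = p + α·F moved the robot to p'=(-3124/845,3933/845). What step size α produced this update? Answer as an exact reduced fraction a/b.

α = 1/5

F_att = 3/4·(g−p) = 3/4·(2,-9) = (1.5000,-6.7500)
o1: d²=320 > ρ²=63 → inactive
o2: d²=52 ≤ ρ²=63; F_rep = 10·(4,6)/52² = (0.0148,0.0222)
o3: d²=272 > ρ²=63 → inactive
F = F_att + ΣF_rep = (1.5148,-6.7278)
Δp = p'−p = (0.3030,-1.3456); α = Δx/Fx = (256/845) / (256/169) = 1/5
check: Δy/Fy = (-1137/845) / (-1137/169) = 1/5 ✓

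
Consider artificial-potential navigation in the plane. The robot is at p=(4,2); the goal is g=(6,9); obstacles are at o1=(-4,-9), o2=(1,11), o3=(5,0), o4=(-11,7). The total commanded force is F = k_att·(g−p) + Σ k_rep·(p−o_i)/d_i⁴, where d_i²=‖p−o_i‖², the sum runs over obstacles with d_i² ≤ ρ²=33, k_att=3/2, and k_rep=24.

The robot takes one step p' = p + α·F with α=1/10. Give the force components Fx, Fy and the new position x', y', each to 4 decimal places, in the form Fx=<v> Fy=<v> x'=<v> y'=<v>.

F_att = 3/2·(g−p) = 3/2·(2,7) = (3.0000,10.5000)
o1: d²=185 > ρ²=33 → inactive
o2: d²=90 > ρ²=33 → inactive
o3: d²=5 ≤ ρ²=33; F_rep = 24·(-1,2)/5² = (-0.9600,1.9200)
o4: d²=250 > ρ²=33 → inactive
F = F_att + ΣF_rep = (2.0400,12.4200)
p' = p + 1/10·F = (4.2040,3.2420)

Fx=2.0400 Fy=12.4200 x'=4.2040 y'=3.2420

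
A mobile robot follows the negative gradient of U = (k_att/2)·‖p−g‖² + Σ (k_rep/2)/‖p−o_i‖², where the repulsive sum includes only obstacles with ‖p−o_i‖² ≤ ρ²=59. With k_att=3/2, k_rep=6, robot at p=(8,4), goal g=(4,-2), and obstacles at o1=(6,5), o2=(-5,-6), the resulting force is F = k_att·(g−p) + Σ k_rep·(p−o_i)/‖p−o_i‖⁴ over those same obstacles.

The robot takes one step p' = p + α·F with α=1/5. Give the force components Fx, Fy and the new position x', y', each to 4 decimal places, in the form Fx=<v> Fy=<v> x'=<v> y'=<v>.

F_att = 3/2·(g−p) = 3/2·(-4,-6) = (-6.0000,-9.0000)
o1: d²=5 ≤ ρ²=59; F_rep = 6·(2,-1)/5² = (0.4800,-0.2400)
o2: d²=269 > ρ²=59 → inactive
F = F_att + ΣF_rep = (-5.5200,-9.2400)
p' = p + 1/5·F = (6.8960,2.1520)

Fx=-5.5200 Fy=-9.2400 x'=6.8960 y'=2.1520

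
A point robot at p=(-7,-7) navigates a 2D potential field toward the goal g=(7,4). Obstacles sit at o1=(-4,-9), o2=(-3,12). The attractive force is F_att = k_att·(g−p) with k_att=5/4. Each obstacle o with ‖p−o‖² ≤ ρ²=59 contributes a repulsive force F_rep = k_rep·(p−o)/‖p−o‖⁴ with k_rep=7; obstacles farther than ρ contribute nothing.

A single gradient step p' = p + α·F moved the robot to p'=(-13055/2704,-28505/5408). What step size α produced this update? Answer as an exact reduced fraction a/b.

F_att = 5/4·(g−p) = 5/4·(14,11) = (17.5000,13.7500)
o1: d²=13 ≤ ρ²=59; F_rep = 7·(-3,2)/13² = (-0.1243,0.0828)
o2: d²=377 > ρ²=59 → inactive
F = F_att + ΣF_rep = (17.3757,13.8328)
Δp = p'−p = (2.1720,1.7291); α = Δx/Fx = (5873/2704) / (5873/338) = 1/8
check: Δy/Fy = (9351/5408) / (9351/676) = 1/8 ✓

α = 1/8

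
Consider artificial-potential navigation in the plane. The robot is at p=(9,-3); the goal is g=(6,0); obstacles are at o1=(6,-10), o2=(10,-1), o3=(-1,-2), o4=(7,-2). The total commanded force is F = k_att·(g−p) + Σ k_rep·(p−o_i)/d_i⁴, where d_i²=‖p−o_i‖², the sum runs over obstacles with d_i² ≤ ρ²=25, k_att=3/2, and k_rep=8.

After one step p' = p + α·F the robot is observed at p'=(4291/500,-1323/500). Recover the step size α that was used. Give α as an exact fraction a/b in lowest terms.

F_att = 3/2·(g−p) = 3/2·(-3,3) = (-4.5000,4.5000)
o1: d²=58 > ρ²=25 → inactive
o2: d²=5 ≤ ρ²=25; F_rep = 8·(-1,-2)/5² = (-0.3200,-0.6400)
o3: d²=101 > ρ²=25 → inactive
o4: d²=5 ≤ ρ²=25; F_rep = 8·(2,-1)/5² = (0.6400,-0.3200)
F = F_att + ΣF_rep = (-4.1800,3.5400)
Δp = p'−p = (-0.4180,0.3540); α = Δx/Fx = (-209/500) / (-209/50) = 1/10
check: Δy/Fy = (177/500) / (177/50) = 1/10 ✓

α = 1/10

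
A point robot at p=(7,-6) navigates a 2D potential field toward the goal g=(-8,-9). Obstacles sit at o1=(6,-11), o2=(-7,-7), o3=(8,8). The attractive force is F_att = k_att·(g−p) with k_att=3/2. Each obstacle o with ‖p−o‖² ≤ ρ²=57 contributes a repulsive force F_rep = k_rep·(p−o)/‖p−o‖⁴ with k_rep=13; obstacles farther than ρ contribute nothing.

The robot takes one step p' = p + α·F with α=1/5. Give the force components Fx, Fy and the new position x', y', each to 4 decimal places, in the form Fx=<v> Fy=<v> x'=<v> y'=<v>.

F_att = 3/2·(g−p) = 3/2·(-15,-3) = (-22.5000,-4.5000)
o1: d²=26 ≤ ρ²=57; F_rep = 13·(1,5)/26² = (0.0192,0.0962)
o2: d²=197 > ρ²=57 → inactive
o3: d²=197 > ρ²=57 → inactive
F = F_att + ΣF_rep = (-22.4808,-4.4038)
p' = p + 1/5·F = (2.5038,-6.8808)

Fx=-22.4808 Fy=-4.4038 x'=2.5038 y'=-6.8808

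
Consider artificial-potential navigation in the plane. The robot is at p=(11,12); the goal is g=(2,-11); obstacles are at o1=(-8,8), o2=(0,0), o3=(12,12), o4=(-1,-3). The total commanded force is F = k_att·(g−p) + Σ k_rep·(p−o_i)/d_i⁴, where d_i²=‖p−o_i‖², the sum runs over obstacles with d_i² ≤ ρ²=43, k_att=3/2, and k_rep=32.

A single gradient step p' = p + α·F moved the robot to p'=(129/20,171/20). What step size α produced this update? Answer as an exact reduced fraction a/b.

F_att = 3/2·(g−p) = 3/2·(-9,-23) = (-13.5000,-34.5000)
o1: d²=377 > ρ²=43 → inactive
o2: d²=265 > ρ²=43 → inactive
o3: d²=1 ≤ ρ²=43; F_rep = 32·(-1,0)/1² = (-32.0000,0.0000)
o4: d²=369 > ρ²=43 → inactive
F = F_att + ΣF_rep = (-45.5000,-34.5000)
Δp = p'−p = (-4.5500,-3.4500); α = Δx/Fx = (-91/20) / (-91/2) = 1/10
check: Δy/Fy = (-69/20) / (-69/2) = 1/10 ✓

α = 1/10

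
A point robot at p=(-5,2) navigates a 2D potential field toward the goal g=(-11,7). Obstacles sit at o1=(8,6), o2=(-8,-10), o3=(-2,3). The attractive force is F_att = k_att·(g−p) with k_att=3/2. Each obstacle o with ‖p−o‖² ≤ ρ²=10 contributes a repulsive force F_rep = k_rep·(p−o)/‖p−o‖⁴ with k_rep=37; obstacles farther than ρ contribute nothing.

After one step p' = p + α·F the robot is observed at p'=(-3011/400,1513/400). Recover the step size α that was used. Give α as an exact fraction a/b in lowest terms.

α = 1/4

F_att = 3/2·(g−p) = 3/2·(-6,5) = (-9.0000,7.5000)
o1: d²=185 > ρ²=10 → inactive
o2: d²=153 > ρ²=10 → inactive
o3: d²=10 ≤ ρ²=10; F_rep = 37·(-3,-1)/10² = (-1.1100,-0.3700)
F = F_att + ΣF_rep = (-10.1100,7.1300)
Δp = p'−p = (-2.5275,1.7825); α = Δx/Fx = (-1011/400) / (-1011/100) = 1/4
check: Δy/Fy = (713/400) / (713/100) = 1/4 ✓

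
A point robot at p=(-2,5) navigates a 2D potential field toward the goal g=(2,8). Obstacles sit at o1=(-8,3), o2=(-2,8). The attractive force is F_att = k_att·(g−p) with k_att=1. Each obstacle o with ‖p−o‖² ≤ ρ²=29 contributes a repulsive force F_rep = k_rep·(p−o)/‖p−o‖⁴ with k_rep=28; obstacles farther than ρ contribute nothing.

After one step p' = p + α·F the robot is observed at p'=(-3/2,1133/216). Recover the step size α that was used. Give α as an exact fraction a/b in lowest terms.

F_att = 1·(g−p) = 1·(4,3) = (4.0000,3.0000)
o1: d²=40 > ρ²=29 → inactive
o2: d²=9 ≤ ρ²=29; F_rep = 28·(0,-3)/9² = (0.0000,-1.0370)
F = F_att + ΣF_rep = (4.0000,1.9630)
Δp = p'−p = (0.5000,0.2454); α = Δx/Fx = (1/2) / (4) = 1/8
check: Δy/Fy = (53/216) / (53/27) = 1/8 ✓

α = 1/8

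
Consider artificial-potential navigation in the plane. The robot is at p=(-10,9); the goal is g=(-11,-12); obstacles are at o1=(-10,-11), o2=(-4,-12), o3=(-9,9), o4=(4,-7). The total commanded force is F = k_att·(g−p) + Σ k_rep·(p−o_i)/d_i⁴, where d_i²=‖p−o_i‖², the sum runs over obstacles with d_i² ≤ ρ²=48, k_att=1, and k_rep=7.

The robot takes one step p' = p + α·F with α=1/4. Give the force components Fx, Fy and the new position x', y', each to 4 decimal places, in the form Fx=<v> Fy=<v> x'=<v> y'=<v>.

F_att = 1·(g−p) = 1·(-1,-21) = (-1.0000,-21.0000)
o1: d²=400 > ρ²=48 → inactive
o2: d²=477 > ρ²=48 → inactive
o3: d²=1 ≤ ρ²=48; F_rep = 7·(-1,0)/1² = (-7.0000,0.0000)
o4: d²=452 > ρ²=48 → inactive
F = F_att + ΣF_rep = (-8.0000,-21.0000)
p' = p + 1/4·F = (-12.0000,3.7500)

Fx=-8.0000 Fy=-21.0000 x'=-12.0000 y'=3.7500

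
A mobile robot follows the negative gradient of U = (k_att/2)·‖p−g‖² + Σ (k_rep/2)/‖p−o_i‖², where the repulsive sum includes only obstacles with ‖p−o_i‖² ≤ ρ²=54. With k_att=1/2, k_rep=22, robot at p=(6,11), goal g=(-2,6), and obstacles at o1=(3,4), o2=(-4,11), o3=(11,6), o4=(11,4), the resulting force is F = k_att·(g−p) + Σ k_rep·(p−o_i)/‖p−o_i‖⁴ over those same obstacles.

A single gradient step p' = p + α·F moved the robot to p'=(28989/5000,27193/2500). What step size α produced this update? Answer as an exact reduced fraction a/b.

F_att = 1/2·(g−p) = 1/2·(-8,-5) = (-4.0000,-2.5000)
o1: d²=58 > ρ²=54 → inactive
o2: d²=100 > ρ²=54 → inactive
o3: d²=50 ≤ ρ²=54; F_rep = 22·(-5,5)/50² = (-0.0440,0.0440)
o4: d²=74 > ρ²=54 → inactive
F = F_att + ΣF_rep = (-4.0440,-2.4560)
Δp = p'−p = (-0.2022,-0.1228); α = Δx/Fx = (-1011/5000) / (-1011/250) = 1/20
check: Δy/Fy = (-307/2500) / (-307/125) = 1/20 ✓

α = 1/20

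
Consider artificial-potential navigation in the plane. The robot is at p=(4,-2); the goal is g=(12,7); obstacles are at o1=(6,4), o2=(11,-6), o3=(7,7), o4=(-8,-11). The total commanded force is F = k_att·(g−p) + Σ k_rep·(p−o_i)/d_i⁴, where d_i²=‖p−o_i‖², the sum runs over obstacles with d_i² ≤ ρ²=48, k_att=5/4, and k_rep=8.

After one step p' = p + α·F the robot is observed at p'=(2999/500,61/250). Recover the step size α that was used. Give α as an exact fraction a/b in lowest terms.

F_att = 5/4·(g−p) = 5/4·(8,9) = (10.0000,11.2500)
o1: d²=40 ≤ ρ²=48; F_rep = 8·(-2,-6)/40² = (-0.0100,-0.0300)
o2: d²=65 > ρ²=48 → inactive
o3: d²=90 > ρ²=48 → inactive
o4: d²=225 > ρ²=48 → inactive
F = F_att + ΣF_rep = (9.9900,11.2200)
Δp = p'−p = (1.9980,2.2440); α = Δx/Fx = (999/500) / (999/100) = 1/5
check: Δy/Fy = (561/250) / (561/50) = 1/5 ✓

α = 1/5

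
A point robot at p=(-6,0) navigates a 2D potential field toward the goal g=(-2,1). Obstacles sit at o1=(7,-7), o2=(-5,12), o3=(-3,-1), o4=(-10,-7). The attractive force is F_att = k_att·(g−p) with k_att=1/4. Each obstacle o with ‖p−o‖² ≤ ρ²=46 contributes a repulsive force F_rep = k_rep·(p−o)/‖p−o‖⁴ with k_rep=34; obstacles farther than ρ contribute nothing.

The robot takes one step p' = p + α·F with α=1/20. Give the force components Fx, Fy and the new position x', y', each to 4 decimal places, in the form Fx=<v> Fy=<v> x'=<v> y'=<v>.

Fx=-0.0200 Fy=0.5900 x'=-6.0010 y'=0.0295

F_att = 1/4·(g−p) = 1/4·(4,1) = (1.0000,0.2500)
o1: d²=218 > ρ²=46 → inactive
o2: d²=145 > ρ²=46 → inactive
o3: d²=10 ≤ ρ²=46; F_rep = 34·(-3,1)/10² = (-1.0200,0.3400)
o4: d²=65 > ρ²=46 → inactive
F = F_att + ΣF_rep = (-0.0200,0.5900)
p' = p + 1/20·F = (-6.0010,0.0295)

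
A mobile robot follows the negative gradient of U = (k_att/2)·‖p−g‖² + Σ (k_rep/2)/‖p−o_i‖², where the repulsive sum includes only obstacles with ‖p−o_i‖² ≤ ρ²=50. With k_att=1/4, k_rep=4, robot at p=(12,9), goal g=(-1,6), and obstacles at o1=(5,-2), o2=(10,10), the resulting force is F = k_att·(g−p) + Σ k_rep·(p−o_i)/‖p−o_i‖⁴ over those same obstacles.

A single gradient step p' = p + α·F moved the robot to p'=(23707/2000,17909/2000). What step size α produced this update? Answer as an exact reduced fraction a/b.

F_att = 1/4·(g−p) = 1/4·(-13,-3) = (-3.2500,-0.7500)
o1: d²=170 > ρ²=50 → inactive
o2: d²=5 ≤ ρ²=50; F_rep = 4·(2,-1)/5² = (0.3200,-0.1600)
F = F_att + ΣF_rep = (-2.9300,-0.9100)
Δp = p'−p = (-0.1465,-0.0455); α = Δx/Fx = (-293/2000) / (-293/100) = 1/20
check: Δy/Fy = (-91/2000) / (-91/100) = 1/20 ✓

α = 1/20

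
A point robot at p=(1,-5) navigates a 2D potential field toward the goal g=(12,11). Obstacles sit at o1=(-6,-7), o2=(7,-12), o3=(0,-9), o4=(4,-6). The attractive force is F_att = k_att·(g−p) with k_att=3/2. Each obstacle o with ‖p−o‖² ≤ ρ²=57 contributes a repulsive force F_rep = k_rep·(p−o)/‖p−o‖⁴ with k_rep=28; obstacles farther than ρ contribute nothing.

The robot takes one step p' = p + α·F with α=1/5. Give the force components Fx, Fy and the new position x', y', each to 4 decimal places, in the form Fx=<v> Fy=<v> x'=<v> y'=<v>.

Fx=15.8267 Fy=24.6875 x'=4.1653 y'=-0.0625

F_att = 3/2·(g−p) = 3/2·(11,16) = (16.5000,24.0000)
o1: d²=53 ≤ ρ²=57; F_rep = 28·(7,2)/53² = (0.0698,0.0199)
o2: d²=85 > ρ²=57 → inactive
o3: d²=17 ≤ ρ²=57; F_rep = 28·(1,4)/17² = (0.0969,0.3875)
o4: d²=10 ≤ ρ²=57; F_rep = 28·(-3,1)/10² = (-0.8400,0.2800)
F = F_att + ΣF_rep = (15.8267,24.6875)
p' = p + 1/5·F = (4.1653,-0.0625)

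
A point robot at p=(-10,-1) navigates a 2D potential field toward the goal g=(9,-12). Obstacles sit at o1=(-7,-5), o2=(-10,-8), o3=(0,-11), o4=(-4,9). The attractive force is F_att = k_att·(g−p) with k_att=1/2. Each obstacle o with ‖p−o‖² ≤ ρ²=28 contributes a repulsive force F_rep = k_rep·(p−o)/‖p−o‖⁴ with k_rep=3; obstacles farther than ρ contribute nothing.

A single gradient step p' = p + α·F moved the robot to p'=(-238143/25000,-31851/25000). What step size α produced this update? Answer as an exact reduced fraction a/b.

α = 1/20

F_att = 1/2·(g−p) = 1/2·(19,-11) = (9.5000,-5.5000)
o1: d²=25 ≤ ρ²=28; F_rep = 3·(-3,4)/25² = (-0.0144,0.0192)
o2: d²=49 > ρ²=28 → inactive
o3: d²=200 > ρ²=28 → inactive
o4: d²=136 > ρ²=28 → inactive
F = F_att + ΣF_rep = (9.4856,-5.4808)
Δp = p'−p = (0.4743,-0.2740); α = Δx/Fx = (11857/25000) / (11857/1250) = 1/20
check: Δy/Fy = (-6851/25000) / (-6851/1250) = 1/20 ✓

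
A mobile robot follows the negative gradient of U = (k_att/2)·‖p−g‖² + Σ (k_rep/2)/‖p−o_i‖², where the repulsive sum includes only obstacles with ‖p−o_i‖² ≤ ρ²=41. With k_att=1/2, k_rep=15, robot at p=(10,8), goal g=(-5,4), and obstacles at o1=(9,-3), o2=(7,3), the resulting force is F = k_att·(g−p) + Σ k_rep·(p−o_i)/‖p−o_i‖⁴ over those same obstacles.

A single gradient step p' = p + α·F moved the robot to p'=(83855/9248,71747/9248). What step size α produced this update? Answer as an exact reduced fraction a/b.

F_att = 1/2·(g−p) = 1/2·(-15,-4) = (-7.5000,-2.0000)
o1: d²=122 > ρ²=41 → inactive
o2: d²=34 ≤ ρ²=41; F_rep = 15·(3,5)/34² = (0.0389,0.0649)
F = F_att + ΣF_rep = (-7.4611,-1.9351)
Δp = p'−p = (-0.9326,-0.2419); α = Δx/Fx = (-8625/9248) / (-8625/1156) = 1/8
check: Δy/Fy = (-2237/9248) / (-2237/1156) = 1/8 ✓

α = 1/8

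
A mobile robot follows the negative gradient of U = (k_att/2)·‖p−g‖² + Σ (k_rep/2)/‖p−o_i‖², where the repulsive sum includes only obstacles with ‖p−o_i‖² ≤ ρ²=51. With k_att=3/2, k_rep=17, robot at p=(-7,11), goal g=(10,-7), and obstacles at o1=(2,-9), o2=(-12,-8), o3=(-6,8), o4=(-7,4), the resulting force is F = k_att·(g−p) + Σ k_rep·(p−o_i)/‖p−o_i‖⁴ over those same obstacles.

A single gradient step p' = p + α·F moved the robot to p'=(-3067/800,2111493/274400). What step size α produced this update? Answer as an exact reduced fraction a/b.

F_att = 3/2·(g−p) = 3/2·(17,-18) = (25.5000,-27.0000)
o1: d²=481 > ρ²=51 → inactive
o2: d²=386 > ρ²=51 → inactive
o3: d²=10 ≤ ρ²=51; F_rep = 17·(-1,3)/10² = (-0.1700,0.5100)
o4: d²=49 ≤ ρ²=51; F_rep = 17·(0,7)/49² = (0.0000,0.0496)
F = F_att + ΣF_rep = (25.3300,-26.4404)
Δp = p'−p = (3.1662,-3.3051); α = Δx/Fx = (2533/800) / (2533/100) = 1/8
check: Δy/Fy = (-906907/274400) / (-906907/34300) = 1/8 ✓

α = 1/8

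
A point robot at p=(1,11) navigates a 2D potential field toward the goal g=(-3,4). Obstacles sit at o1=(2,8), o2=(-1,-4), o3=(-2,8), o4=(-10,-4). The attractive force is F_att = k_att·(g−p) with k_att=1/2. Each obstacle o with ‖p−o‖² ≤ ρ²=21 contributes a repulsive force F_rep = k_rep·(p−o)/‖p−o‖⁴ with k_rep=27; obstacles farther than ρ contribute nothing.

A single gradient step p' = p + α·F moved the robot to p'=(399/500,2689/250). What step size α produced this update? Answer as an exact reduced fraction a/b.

α = 1/10

F_att = 1/2·(g−p) = 1/2·(-4,-7) = (-2.0000,-3.5000)
o1: d²=10 ≤ ρ²=21; F_rep = 27·(-1,3)/10² = (-0.2700,0.8100)
o2: d²=229 > ρ²=21 → inactive
o3: d²=18 ≤ ρ²=21; F_rep = 27·(3,3)/18² = (0.2500,0.2500)
o4: d²=346 > ρ²=21 → inactive
F = F_att + ΣF_rep = (-2.0200,-2.4400)
Δp = p'−p = (-0.2020,-0.2440); α = Δx/Fx = (-101/500) / (-101/50) = 1/10
check: Δy/Fy = (-61/250) / (-61/25) = 1/10 ✓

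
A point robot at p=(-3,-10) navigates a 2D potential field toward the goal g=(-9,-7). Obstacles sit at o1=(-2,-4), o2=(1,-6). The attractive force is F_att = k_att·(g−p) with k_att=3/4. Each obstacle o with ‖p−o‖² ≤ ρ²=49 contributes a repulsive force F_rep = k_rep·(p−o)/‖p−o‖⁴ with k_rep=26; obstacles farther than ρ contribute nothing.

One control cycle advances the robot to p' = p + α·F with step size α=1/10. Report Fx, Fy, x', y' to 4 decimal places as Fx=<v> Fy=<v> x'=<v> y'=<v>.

F_att = 3/4·(g−p) = 3/4·(-6,3) = (-4.5000,2.2500)
o1: d²=37 ≤ ρ²=49; F_rep = 26·(-1,-6)/37² = (-0.0190,-0.1140)
o2: d²=32 ≤ ρ²=49; F_rep = 26·(-4,-4)/32² = (-0.1016,-0.1016)
F = F_att + ΣF_rep = (-4.6206,2.0345)
p' = p + 1/10·F = (-3.4621,-9.7966)

Fx=-4.6206 Fy=2.0345 x'=-3.4621 y'=-9.7966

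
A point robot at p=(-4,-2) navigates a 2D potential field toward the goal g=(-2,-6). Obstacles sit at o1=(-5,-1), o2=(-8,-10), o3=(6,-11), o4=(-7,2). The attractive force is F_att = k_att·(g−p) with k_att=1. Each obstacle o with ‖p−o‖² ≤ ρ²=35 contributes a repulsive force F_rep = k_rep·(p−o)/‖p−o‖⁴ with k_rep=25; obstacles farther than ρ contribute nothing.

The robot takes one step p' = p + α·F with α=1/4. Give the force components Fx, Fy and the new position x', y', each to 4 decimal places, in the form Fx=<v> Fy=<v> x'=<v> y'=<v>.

F_att = 1·(g−p) = 1·(2,-4) = (2.0000,-4.0000)
o1: d²=2 ≤ ρ²=35; F_rep = 25·(1,-1)/2² = (6.2500,-6.2500)
o2: d²=80 > ρ²=35 → inactive
o3: d²=181 > ρ²=35 → inactive
o4: d²=25 ≤ ρ²=35; F_rep = 25·(3,-4)/25² = (0.1200,-0.1600)
F = F_att + ΣF_rep = (8.3700,-10.4100)
p' = p + 1/4·F = (-1.9075,-4.6025)

Fx=8.3700 Fy=-10.4100 x'=-1.9075 y'=-4.6025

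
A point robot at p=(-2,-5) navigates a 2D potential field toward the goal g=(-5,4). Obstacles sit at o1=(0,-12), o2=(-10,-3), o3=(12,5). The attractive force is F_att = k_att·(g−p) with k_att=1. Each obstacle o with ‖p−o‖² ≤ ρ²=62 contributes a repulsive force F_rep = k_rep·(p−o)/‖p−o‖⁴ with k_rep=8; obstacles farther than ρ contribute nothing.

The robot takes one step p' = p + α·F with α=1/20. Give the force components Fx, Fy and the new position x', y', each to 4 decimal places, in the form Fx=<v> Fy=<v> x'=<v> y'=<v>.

F_att = 1·(g−p) = 1·(-3,9) = (-3.0000,9.0000)
o1: d²=53 ≤ ρ²=62; F_rep = 8·(-2,7)/53² = (-0.0057,0.0199)
o2: d²=68 > ρ²=62 → inactive
o3: d²=296 > ρ²=62 → inactive
F = F_att + ΣF_rep = (-3.0057,9.0199)
p' = p + 1/20·F = (-2.1503,-4.5490)

Fx=-3.0057 Fy=9.0199 x'=-2.1503 y'=-4.5490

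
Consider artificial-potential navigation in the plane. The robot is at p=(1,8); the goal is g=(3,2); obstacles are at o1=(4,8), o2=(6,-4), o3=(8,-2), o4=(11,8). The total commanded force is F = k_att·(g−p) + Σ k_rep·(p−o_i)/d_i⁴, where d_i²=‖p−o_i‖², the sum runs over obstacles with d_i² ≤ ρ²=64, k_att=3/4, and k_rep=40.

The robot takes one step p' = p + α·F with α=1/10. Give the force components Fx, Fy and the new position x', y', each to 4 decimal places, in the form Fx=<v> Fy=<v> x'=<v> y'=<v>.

Fx=0.0185 Fy=-4.5000 x'=1.0019 y'=7.5500

F_att = 3/4·(g−p) = 3/4·(2,-6) = (1.5000,-4.5000)
o1: d²=9 ≤ ρ²=64; F_rep = 40·(-3,0)/9² = (-1.4815,0.0000)
o2: d²=169 > ρ²=64 → inactive
o3: d²=149 > ρ²=64 → inactive
o4: d²=100 > ρ²=64 → inactive
F = F_att + ΣF_rep = (0.0185,-4.5000)
p' = p + 1/10·F = (1.0019,7.5500)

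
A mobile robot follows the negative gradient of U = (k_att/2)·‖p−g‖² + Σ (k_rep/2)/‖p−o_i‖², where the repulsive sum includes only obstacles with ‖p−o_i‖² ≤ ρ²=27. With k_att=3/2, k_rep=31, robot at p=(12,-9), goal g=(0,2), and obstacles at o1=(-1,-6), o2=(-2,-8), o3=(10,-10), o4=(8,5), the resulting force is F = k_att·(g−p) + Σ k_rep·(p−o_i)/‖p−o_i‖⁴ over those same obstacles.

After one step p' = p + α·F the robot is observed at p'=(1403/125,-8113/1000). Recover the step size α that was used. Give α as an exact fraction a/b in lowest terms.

F_att = 3/2·(g−p) = 3/2·(-12,11) = (-18.0000,16.5000)
o1: d²=178 > ρ²=27 → inactive
o2: d²=197 > ρ²=27 → inactive
o3: d²=5 ≤ ρ²=27; F_rep = 31·(2,1)/5² = (2.4800,1.2400)
o4: d²=212 > ρ²=27 → inactive
F = F_att + ΣF_rep = (-15.5200,17.7400)
Δp = p'−p = (-0.7760,0.8870); α = Δx/Fx = (-97/125) / (-388/25) = 1/20
check: Δy/Fy = (887/1000) / (887/50) = 1/20 ✓

α = 1/20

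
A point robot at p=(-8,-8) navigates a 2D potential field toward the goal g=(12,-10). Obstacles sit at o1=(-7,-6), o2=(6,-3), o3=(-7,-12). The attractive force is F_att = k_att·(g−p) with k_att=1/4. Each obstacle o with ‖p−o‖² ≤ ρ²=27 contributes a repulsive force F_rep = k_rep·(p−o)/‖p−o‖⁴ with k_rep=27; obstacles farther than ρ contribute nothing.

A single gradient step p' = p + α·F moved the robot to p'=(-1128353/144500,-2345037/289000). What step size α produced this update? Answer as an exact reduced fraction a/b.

α = 1/20

F_att = 1/4·(g−p) = 1/4·(20,-2) = (5.0000,-0.5000)
o1: d²=5 ≤ ρ²=27; F_rep = 27·(-1,-2)/5² = (-1.0800,-2.1600)
o2: d²=221 > ρ²=27 → inactive
o3: d²=17 ≤ ρ²=27; F_rep = 27·(-1,4)/17² = (-0.0934,0.3737)
F = F_att + ΣF_rep = (3.8266,-2.2863)
Δp = p'−p = (0.1913,-0.1143); α = Δx/Fx = (27647/144500) / (27647/7225) = 1/20
check: Δy/Fy = (-33037/289000) / (-33037/14450) = 1/20 ✓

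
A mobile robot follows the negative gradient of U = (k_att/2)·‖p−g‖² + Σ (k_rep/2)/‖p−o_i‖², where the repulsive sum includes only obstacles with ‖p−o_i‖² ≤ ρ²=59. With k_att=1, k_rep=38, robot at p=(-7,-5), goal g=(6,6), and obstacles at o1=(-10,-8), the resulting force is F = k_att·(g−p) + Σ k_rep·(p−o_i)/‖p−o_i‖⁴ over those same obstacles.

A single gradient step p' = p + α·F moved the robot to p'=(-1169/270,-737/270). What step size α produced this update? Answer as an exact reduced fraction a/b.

F_att = 1·(g−p) = 1·(13,11) = (13.0000,11.0000)
o1: d²=18 ≤ ρ²=59; F_rep = 38·(3,3)/18² = (0.3519,0.3519)
F = F_att + ΣF_rep = (13.3519,11.3519)
Δp = p'−p = (2.6704,2.2704); α = Δx/Fx = (721/270) / (721/54) = 1/5
check: Δy/Fy = (613/270) / (613/54) = 1/5 ✓

α = 1/5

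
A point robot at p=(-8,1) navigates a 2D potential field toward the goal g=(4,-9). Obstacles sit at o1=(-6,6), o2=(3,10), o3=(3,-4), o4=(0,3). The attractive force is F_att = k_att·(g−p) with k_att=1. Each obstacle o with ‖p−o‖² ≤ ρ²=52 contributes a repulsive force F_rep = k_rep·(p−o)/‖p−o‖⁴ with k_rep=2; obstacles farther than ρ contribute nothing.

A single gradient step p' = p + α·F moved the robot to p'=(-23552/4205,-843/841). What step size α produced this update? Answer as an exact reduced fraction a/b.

α = 1/5

F_att = 1·(g−p) = 1·(12,-10) = (12.0000,-10.0000)
o1: d²=29 ≤ ρ²=52; F_rep = 2·(-2,-5)/29² = (-0.0048,-0.0119)
o2: d²=202 > ρ²=52 → inactive
o3: d²=146 > ρ²=52 → inactive
o4: d²=68 > ρ²=52 → inactive
F = F_att + ΣF_rep = (11.9952,-10.0119)
Δp = p'−p = (2.3990,-2.0024); α = Δx/Fx = (10088/4205) / (10088/841) = 1/5
check: Δy/Fy = (-1684/841) / (-8420/841) = 1/5 ✓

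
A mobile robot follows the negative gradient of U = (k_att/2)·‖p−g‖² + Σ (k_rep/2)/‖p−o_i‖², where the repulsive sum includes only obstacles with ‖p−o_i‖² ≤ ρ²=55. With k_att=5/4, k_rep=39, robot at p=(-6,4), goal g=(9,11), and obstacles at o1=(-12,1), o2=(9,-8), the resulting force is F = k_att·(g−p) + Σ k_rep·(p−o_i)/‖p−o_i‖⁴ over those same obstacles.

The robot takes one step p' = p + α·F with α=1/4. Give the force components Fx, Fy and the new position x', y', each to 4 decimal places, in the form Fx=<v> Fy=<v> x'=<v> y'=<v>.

F_att = 5/4·(g−p) = 5/4·(15,7) = (18.7500,8.7500)
o1: d²=45 ≤ ρ²=55; F_rep = 39·(6,3)/45² = (0.1156,0.0578)
o2: d²=369 > ρ²=55 → inactive
F = F_att + ΣF_rep = (18.8656,8.8078)
p' = p + 1/4·F = (-1.2836,6.2019)

Fx=18.8656 Fy=8.8078 x'=-1.2836 y'=6.2019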